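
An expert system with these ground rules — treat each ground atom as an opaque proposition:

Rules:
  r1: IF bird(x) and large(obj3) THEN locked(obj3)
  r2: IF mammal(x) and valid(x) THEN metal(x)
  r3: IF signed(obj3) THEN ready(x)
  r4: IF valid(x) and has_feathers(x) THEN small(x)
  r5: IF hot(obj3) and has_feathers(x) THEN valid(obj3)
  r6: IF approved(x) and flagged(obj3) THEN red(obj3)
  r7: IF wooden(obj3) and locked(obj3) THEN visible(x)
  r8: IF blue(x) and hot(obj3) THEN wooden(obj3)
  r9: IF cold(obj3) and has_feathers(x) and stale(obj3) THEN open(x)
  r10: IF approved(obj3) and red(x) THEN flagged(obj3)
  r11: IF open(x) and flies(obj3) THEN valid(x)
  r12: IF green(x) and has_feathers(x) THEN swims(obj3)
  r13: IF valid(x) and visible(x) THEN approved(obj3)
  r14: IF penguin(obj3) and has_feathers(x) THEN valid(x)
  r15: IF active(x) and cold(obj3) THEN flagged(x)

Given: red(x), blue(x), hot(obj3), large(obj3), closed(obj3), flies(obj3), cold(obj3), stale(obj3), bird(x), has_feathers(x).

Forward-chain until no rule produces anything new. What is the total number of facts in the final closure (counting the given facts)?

19

Round 1: r1 [IF bird(x) and large(obj3) THEN locked(obj3)]; r5 [IF hot(obj3) and has_feathers(x) THEN valid(obj3)]; r8 [IF blue(x) and hot(obj3) THEN wooden(obj3)]; r9 [IF cold(obj3) and has_feathers(x) and stale(obj3) THEN open(x)]. New: locked(obj3), valid(obj3), wooden(obj3), open(x).
Round 2: r7 [IF wooden(obj3) and locked(obj3) THEN visible(x)]; r11 [IF open(x) and flies(obj3) THEN valid(x)]. New: visible(x), valid(x).
Round 3: r4 [IF valid(x) and has_feathers(x) THEN small(x)]; r13 [IF valid(x) and visible(x) THEN approved(obj3)]. New: small(x), approved(obj3).
Round 4: r10 [IF approved(obj3) and red(x) THEN flagged(obj3)]. New: flagged(obj3).
Closure: {approved(obj3), bird(x), blue(x), closed(obj3), cold(obj3), flagged(obj3), flies(obj3), has_feathers(x), hot(obj3), large(obj3), locked(obj3), open(x), red(x), small(x), stale(obj3), valid(obj3), valid(x), visible(x), wooden(obj3)} — 19 facts.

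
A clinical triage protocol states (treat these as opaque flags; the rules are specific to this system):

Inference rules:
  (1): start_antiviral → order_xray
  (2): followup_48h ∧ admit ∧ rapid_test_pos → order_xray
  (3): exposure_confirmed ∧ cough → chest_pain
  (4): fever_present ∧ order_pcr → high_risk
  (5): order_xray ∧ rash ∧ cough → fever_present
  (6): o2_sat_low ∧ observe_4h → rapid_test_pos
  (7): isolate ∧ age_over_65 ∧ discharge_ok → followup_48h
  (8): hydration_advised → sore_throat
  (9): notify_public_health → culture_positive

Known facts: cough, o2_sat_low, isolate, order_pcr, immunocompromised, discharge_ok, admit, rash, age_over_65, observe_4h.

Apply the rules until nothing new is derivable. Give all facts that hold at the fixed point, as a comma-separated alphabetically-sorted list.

admit, age_over_65, cough, discharge_ok, fever_present, followup_48h, high_risk, immunocompromised, isolate, o2_sat_low, observe_4h, order_pcr, order_xray, rapid_test_pos, rash

Round 1: (6) [o2_sat_low ∧ observe_4h → rapid_test_pos]; (7) [isolate ∧ age_over_65 ∧ discharge_ok → followup_48h]. Adds rapid_test_pos, followup_48h.
Round 2: (2) [followup_48h ∧ admit ∧ rapid_test_pos → order_xray]. Adds order_xray.
Round 3: (5) [order_xray ∧ rash ∧ cough → fever_present]. Adds fever_present.
Round 4: (4) [fever_present ∧ order_pcr → high_risk]. Adds high_risk.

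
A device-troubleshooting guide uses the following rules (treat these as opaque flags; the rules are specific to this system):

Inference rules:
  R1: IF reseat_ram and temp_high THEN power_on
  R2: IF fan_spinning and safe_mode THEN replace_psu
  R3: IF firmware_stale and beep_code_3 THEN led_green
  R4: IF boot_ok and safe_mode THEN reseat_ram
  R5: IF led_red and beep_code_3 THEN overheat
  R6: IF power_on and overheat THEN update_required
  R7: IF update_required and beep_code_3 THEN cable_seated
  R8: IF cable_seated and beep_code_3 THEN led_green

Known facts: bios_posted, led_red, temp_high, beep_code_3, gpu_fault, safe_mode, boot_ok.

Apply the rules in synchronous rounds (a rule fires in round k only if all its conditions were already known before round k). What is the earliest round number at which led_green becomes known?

5

Round 1 — R4, R5, derive reseat_ram, overheat.
Round 2 — R1, derive power_on.
Round 3 — R6, derive update_required.
Round 4 — R7, derive cable_seated.
Round 5 — R8, derive led_green.
led_green first appears in round 5.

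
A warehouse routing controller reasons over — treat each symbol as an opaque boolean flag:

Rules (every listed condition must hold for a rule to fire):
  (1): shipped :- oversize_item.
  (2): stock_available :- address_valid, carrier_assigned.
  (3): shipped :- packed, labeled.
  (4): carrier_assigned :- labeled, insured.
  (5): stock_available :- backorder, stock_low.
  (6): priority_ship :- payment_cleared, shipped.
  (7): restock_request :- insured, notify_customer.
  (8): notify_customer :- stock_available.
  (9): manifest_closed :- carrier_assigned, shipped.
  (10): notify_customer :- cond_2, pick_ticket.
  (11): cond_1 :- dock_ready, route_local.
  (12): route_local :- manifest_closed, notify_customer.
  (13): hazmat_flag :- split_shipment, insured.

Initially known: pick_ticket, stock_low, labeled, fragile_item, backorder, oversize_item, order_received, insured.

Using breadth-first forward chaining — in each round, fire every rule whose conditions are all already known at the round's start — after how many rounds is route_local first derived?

Round 1 — (1), (4), (5), derive shipped, carrier_assigned, stock_available.
Round 2 — (8), (9), derive notify_customer, manifest_closed.
Round 3 — (7), (12), derive restock_request, route_local.
route_local first appears in round 3.

3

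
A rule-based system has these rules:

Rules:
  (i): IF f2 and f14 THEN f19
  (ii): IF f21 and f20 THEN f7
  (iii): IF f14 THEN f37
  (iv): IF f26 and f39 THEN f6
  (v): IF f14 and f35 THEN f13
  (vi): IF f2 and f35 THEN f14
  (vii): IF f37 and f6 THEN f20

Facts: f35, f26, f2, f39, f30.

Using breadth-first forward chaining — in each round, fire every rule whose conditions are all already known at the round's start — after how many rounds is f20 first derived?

Round 1 fires (iv), (vi), giving f6, f14.
Round 2 fires (i), (iii), (v), giving f19, f37, f13.
Round 3 fires (vii), giving f20.
f20 first appears in round 3.

3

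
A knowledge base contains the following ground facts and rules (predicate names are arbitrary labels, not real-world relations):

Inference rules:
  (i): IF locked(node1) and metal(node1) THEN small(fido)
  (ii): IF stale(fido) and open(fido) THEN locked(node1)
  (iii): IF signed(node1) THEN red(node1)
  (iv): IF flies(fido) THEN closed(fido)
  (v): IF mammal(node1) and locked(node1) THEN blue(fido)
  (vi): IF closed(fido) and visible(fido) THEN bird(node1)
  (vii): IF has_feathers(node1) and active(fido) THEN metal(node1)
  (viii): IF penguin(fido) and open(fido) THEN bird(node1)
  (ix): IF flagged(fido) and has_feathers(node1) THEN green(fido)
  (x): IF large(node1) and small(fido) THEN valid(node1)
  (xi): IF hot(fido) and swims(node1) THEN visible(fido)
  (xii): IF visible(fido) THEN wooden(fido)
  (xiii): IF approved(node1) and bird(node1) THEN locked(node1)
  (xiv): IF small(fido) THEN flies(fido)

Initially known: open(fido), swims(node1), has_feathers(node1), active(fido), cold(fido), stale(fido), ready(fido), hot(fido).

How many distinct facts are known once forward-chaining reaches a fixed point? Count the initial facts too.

16

[1] (ii) [IF stale(fido) and open(fido) THEN locked(node1)]; (vii) [IF has_feathers(node1) and active(fido) THEN metal(node1)]; (xi) [IF hot(fido) and swims(node1) THEN visible(fido)]. ⇒ new: locked(node1), metal(node1), visible(fido).
[2] (i) [IF locked(node1) and metal(node1) THEN small(fido)]; (xii) [IF visible(fido) THEN wooden(fido)]. ⇒ new: small(fido), wooden(fido).
[3] (xiv) [IF small(fido) THEN flies(fido)]. ⇒ new: flies(fido).
[4] (iv) [IF flies(fido) THEN closed(fido)]. ⇒ new: closed(fido).
[5] (vi) [IF closed(fido) and visible(fido) THEN bird(node1)]. ⇒ new: bird(node1).
Closure: {active(fido), bird(node1), closed(fido), cold(fido), flies(fido), has_feathers(node1), hot(fido), locked(node1), metal(node1), open(fido), ready(fido), small(fido), stale(fido), swims(node1), visible(fido), wooden(fido)} — 16 facts.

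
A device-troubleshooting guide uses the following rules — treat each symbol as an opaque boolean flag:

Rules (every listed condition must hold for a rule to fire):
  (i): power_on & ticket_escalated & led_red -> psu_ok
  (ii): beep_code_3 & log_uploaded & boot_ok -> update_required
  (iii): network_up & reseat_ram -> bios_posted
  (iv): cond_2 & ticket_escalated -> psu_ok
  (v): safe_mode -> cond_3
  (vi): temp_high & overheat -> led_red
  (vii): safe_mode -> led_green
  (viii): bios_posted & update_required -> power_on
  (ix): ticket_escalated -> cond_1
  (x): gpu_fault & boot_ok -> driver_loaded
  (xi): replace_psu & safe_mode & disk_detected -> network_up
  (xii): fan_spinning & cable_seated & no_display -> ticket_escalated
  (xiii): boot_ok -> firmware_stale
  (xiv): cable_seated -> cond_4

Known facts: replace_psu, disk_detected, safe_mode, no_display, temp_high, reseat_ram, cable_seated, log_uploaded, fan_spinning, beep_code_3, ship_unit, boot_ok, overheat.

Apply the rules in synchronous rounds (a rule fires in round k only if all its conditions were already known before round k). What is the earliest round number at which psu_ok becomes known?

4

[1] (ii) [beep_code_3 & log_uploaded & boot_ok -> update_required]; (v) [safe_mode -> cond_3]; (vi) [temp_high & overheat -> led_red]; (vii) [safe_mode -> led_green]; (xi) [replace_psu & safe_mode & disk_detected -> network_up]; (xii) [fan_spinning & cable_seated & no_display -> ticket_escalated]; (xiii) [boot_ok -> firmware_stale]; (xiv) [cable_seated -> cond_4]. ⇒ new: update_required, cond_3, led_red, led_green, network_up, ticket_escalated, firmware_stale, cond_4.
[2] (iii) [network_up & reseat_ram -> bios_posted]; (ix) [ticket_escalated -> cond_1]. ⇒ new: bios_posted, cond_1.
[3] (viii) [bios_posted & update_required -> power_on]. ⇒ new: power_on.
[4] (i) [power_on & ticket_escalated & led_red -> psu_ok]. ⇒ new: psu_ok.
psu_ok first appears in round 4.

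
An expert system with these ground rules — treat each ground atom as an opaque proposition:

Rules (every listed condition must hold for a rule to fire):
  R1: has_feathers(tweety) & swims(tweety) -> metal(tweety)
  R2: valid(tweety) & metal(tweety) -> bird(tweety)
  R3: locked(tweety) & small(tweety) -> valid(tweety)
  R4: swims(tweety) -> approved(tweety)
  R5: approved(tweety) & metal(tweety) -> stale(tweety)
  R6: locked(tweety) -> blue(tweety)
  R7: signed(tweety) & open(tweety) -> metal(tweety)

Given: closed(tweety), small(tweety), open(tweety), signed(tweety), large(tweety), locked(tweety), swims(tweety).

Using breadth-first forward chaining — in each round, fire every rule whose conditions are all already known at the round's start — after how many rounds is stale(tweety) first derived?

2

Round 1: R3 [locked(tweety) & small(tweety) -> valid(tweety)]; R4 [swims(tweety) -> approved(tweety)]; R6 [locked(tweety) -> blue(tweety)]; R7 [signed(tweety) & open(tweety) -> metal(tweety)]. Adds valid(tweety), approved(tweety), blue(tweety), metal(tweety).
Round 2: R2 [valid(tweety) & metal(tweety) -> bird(tweety)]; R5 [approved(tweety) & metal(tweety) -> stale(tweety)]. Adds bird(tweety), stale(tweety).
stale(tweety) first appears in round 2.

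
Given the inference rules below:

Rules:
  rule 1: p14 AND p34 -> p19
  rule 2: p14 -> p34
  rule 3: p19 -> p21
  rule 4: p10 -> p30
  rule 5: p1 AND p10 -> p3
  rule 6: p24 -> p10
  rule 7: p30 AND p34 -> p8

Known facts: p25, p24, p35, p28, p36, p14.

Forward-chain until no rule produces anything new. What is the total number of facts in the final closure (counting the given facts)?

Round 1 fires rule 2, rule 6, giving p34, p10.
Round 2 fires rule 1, rule 4, giving p19, p30.
Round 3 fires rule 3, rule 7, giving p21, p8.
Closure: {p10, p14, p19, p21, p24, p25, p28, p30, p34, p35, p36, p8} — 12 facts.

12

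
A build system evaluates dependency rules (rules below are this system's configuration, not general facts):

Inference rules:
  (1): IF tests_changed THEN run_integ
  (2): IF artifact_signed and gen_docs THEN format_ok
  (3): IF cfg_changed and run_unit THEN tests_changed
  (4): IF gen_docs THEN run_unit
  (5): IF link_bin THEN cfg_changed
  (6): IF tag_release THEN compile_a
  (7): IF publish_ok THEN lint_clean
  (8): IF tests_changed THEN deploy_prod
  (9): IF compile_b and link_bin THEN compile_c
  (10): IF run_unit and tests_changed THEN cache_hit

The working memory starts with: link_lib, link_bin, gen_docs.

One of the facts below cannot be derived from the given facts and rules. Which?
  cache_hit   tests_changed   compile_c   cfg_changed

compile_c

Round 1 — (4), (5), derive run_unit, cfg_changed.
Round 2 — (3), derive tests_changed.
Round 3 — (1), (8), (10), derive run_integ, deploy_prod, cache_hit.
Derived: tests_changed (round 2), cfg_changed (round 1), cache_hit (round 3). compile_c never appears in any round.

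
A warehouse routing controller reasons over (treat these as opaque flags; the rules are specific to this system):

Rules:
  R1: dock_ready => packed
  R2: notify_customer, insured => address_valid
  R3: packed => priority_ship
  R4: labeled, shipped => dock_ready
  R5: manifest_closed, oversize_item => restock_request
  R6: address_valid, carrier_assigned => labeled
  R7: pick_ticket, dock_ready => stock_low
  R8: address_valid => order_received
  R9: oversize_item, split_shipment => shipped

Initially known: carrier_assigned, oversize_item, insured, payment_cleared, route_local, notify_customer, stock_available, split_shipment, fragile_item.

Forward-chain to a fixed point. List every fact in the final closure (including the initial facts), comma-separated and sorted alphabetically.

address_valid, carrier_assigned, dock_ready, fragile_item, insured, labeled, notify_customer, order_received, oversize_item, packed, payment_cleared, priority_ship, route_local, shipped, split_shipment, stock_available

Round 1: R2 [notify_customer, insured => address_valid]; R9 [oversize_item, split_shipment => shipped]. Adds address_valid, shipped.
Round 2: R6 [address_valid, carrier_assigned => labeled]; R8 [address_valid => order_received]. Adds labeled, order_received.
Round 3: R4 [labeled, shipped => dock_ready]. Adds dock_ready.
Round 4: R1 [dock_ready => packed]. Adds packed.
Round 5: R3 [packed => priority_ship]. Adds priority_ship.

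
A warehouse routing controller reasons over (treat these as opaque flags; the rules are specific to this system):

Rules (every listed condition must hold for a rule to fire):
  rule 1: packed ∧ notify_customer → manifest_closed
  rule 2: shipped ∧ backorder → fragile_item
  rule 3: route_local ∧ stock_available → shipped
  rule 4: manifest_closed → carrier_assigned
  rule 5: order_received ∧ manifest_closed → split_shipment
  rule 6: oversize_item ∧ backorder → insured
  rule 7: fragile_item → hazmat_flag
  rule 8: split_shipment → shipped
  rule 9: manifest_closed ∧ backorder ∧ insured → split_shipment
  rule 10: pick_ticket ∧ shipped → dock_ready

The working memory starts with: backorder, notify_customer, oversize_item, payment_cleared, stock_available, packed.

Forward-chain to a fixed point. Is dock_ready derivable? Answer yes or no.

[1] rule 1 [packed ∧ notify_customer → manifest_closed]; rule 6 [oversize_item ∧ backorder → insured]. ⇒ new: manifest_closed, insured.
[2] rule 4 [manifest_closed → carrier_assigned]; rule 9 [manifest_closed ∧ backorder ∧ insured → split_shipment]. ⇒ new: carrier_assigned, split_shipment.
[3] rule 8 [split_shipment → shipped]. ⇒ new: shipped.
[4] rule 2 [shipped ∧ backorder → fragile_item]. ⇒ new: fragile_item.
[5] rule 7 [fragile_item → hazmat_flag]. ⇒ new: hazmat_flag.
Fixed point reached. dock_ready is concluded only by rule 10; rule 10 needs pick_ticket (never derived).

no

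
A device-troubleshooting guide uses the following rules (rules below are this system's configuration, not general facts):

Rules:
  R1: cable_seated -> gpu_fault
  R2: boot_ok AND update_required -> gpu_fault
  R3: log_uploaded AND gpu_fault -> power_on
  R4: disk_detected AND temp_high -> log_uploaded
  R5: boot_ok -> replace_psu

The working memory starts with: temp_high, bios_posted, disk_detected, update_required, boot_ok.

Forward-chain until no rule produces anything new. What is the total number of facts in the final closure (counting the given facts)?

Round 1 — R2, R4, R5, derive gpu_fault, log_uploaded, replace_psu.
Round 2 — R3, derive power_on.
Closure: {bios_posted, boot_ok, disk_detected, gpu_fault, log_uploaded, power_on, replace_psu, temp_high, update_required} — 9 facts.

9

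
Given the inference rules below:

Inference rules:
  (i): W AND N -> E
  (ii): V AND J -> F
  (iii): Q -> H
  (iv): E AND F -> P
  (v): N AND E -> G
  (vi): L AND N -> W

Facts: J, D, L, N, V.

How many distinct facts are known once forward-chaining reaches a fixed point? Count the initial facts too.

Round 1: (ii) [V AND J -> F]; (vi) [L AND N -> W]. New: F, W.
Round 2: (i) [W AND N -> E]. New: E.
Round 3: (iv) [E AND F -> P]; (v) [N AND E -> G]. New: P, G.
Closure: {D, E, F, G, J, L, N, P, V, W} — 10 facts.

10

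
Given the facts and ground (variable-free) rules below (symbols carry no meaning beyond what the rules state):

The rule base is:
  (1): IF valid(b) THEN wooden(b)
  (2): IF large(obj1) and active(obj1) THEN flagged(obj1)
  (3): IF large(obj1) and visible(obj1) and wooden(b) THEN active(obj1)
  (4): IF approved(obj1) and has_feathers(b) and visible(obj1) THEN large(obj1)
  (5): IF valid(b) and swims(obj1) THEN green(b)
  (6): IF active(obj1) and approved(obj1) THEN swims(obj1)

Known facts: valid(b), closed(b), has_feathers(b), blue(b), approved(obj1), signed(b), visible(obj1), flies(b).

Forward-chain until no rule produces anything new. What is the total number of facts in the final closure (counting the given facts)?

14

[1] (1) [IF valid(b) THEN wooden(b)]; (4) [IF approved(obj1) and has_feathers(b) and visible(obj1) THEN large(obj1)]. ⇒ new: wooden(b), large(obj1).
[2] (3) [IF large(obj1) and visible(obj1) and wooden(b) THEN active(obj1)]. ⇒ new: active(obj1).
[3] (2) [IF large(obj1) and active(obj1) THEN flagged(obj1)]; (6) [IF active(obj1) and approved(obj1) THEN swims(obj1)]. ⇒ new: flagged(obj1), swims(obj1).
[4] (5) [IF valid(b) and swims(obj1) THEN green(b)]. ⇒ new: green(b).
Closure: {active(obj1), approved(obj1), blue(b), closed(b), flagged(obj1), flies(b), green(b), has_feathers(b), large(obj1), signed(b), swims(obj1), valid(b), visible(obj1), wooden(b)} — 14 facts.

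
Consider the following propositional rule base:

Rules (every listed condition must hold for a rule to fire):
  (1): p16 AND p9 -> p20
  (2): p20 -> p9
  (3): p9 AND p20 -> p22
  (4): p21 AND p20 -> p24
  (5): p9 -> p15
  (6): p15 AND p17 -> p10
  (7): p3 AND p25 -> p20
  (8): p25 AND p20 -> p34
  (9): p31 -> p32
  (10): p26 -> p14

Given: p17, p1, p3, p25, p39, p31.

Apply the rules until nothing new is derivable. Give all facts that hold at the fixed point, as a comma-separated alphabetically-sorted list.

p1, p10, p15, p17, p20, p22, p25, p3, p31, p32, p34, p39, p9

[1] (7) [p3 AND p25 -> p20]; (9) [p31 -> p32]. ⇒ new: p20, p32.
[2] (2) [p20 -> p9]; (8) [p25 AND p20 -> p34]. ⇒ new: p9, p34.
[3] (3) [p9 AND p20 -> p22]; (5) [p9 -> p15]. ⇒ new: p22, p15.
[4] (6) [p15 AND p17 -> p10]. ⇒ new: p10.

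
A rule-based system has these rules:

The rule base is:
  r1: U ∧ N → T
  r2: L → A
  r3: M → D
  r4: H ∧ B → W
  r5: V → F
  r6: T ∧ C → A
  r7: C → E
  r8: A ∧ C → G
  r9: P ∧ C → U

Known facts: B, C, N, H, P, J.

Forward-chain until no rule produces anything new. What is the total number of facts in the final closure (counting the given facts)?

12

Round 1: r4 [H ∧ B → W]; r7 [C → E]; r9 [P ∧ C → U]. New: W, E, U.
Round 2: r1 [U ∧ N → T]. New: T.
Round 3: r6 [T ∧ C → A]. New: A.
Round 4: r8 [A ∧ C → G]. New: G.
Closure: {A, B, C, E, G, H, J, N, P, T, U, W} — 12 facts.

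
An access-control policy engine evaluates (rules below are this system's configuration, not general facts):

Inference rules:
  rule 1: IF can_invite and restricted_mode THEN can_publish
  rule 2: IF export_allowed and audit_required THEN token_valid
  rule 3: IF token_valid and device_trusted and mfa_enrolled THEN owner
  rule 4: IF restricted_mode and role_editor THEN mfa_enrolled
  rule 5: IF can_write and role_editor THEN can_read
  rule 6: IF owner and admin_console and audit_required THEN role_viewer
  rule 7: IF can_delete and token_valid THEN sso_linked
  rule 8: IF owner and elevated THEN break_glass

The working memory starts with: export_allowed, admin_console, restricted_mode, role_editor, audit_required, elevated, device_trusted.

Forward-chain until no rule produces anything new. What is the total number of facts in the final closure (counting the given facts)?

Round 1 — rule 2, rule 4, derive token_valid, mfa_enrolled.
Round 2 — rule 3, derive owner.
Round 3 — rule 6, rule 8, derive role_viewer, break_glass.
Closure: {admin_console, audit_required, break_glass, device_trusted, elevated, export_allowed, mfa_enrolled, owner, restricted_mode, role_editor, role_viewer, token_valid} — 12 facts.

12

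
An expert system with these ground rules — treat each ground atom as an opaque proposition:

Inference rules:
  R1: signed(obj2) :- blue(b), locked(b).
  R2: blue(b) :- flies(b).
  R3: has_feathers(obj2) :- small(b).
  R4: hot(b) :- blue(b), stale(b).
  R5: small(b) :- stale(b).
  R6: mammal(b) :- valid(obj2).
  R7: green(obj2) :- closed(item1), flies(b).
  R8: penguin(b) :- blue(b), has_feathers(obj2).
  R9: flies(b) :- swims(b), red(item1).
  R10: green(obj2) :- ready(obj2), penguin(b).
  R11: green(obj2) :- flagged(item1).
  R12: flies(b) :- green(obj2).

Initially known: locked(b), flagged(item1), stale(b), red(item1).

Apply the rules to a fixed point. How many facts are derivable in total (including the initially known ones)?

Round 1 fires R5, R11, giving small(b), green(obj2).
Round 2 fires R3, R12, giving has_feathers(obj2), flies(b).
Round 3 fires R2, giving blue(b).
Round 4 fires R1, R4, R8, giving signed(obj2), hot(b), penguin(b).
Closure: {blue(b), flagged(item1), flies(b), green(obj2), has_feathers(obj2), hot(b), locked(b), penguin(b), red(item1), signed(obj2), small(b), stale(b)} — 12 facts.

12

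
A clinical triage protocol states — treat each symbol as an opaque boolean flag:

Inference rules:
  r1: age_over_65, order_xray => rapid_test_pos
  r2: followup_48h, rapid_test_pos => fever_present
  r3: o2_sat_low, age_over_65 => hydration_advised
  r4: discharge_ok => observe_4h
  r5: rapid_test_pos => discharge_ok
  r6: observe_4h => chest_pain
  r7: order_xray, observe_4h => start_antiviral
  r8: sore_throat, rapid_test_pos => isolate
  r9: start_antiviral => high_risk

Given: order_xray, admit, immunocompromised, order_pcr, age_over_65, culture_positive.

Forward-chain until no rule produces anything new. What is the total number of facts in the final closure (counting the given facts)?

12

[1] r1 [age_over_65, order_xray => rapid_test_pos]. ⇒ new: rapid_test_pos.
[2] r5 [rapid_test_pos => discharge_ok]. ⇒ new: discharge_ok.
[3] r4 [discharge_ok => observe_4h]. ⇒ new: observe_4h.
[4] r6 [observe_4h => chest_pain]; r7 [order_xray, observe_4h => start_antiviral]. ⇒ new: chest_pain, start_antiviral.
[5] r9 [start_antiviral => high_risk]. ⇒ new: high_risk.
Closure: {admit, age_over_65, chest_pain, culture_positive, discharge_ok, high_risk, immunocompromised, observe_4h, order_pcr, order_xray, rapid_test_pos, start_antiviral} — 12 facts.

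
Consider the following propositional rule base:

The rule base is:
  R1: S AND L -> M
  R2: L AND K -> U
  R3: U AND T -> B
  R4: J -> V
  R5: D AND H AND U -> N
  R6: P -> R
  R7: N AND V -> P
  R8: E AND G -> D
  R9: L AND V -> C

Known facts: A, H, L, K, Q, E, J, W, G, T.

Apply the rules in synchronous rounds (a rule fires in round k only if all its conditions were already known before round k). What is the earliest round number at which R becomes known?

4

[1] R2 [L AND K -> U]; R4 [J -> V]; R8 [E AND G -> D]. ⇒ new: U, V, D.
[2] R3 [U AND T -> B]; R5 [D AND H AND U -> N]; R9 [L AND V -> C]. ⇒ new: B, N, C.
[3] R7 [N AND V -> P]. ⇒ new: P.
[4] R6 [P -> R]. ⇒ new: R.
R first appears in round 4.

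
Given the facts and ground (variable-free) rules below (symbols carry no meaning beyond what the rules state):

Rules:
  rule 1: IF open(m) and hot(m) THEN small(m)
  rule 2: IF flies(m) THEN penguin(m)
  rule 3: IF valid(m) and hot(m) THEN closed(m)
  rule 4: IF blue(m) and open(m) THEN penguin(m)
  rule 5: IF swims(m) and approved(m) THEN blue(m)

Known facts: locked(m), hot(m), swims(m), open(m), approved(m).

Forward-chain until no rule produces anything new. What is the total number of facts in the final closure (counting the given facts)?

8

[1] rule 1 [IF open(m) and hot(m) THEN small(m)]; rule 5 [IF swims(m) and approved(m) THEN blue(m)]. ⇒ new: small(m), blue(m).
[2] rule 4 [IF blue(m) and open(m) THEN penguin(m)]. ⇒ new: penguin(m).
Closure: {approved(m), blue(m), hot(m), locked(m), open(m), penguin(m), small(m), swims(m)} — 8 facts.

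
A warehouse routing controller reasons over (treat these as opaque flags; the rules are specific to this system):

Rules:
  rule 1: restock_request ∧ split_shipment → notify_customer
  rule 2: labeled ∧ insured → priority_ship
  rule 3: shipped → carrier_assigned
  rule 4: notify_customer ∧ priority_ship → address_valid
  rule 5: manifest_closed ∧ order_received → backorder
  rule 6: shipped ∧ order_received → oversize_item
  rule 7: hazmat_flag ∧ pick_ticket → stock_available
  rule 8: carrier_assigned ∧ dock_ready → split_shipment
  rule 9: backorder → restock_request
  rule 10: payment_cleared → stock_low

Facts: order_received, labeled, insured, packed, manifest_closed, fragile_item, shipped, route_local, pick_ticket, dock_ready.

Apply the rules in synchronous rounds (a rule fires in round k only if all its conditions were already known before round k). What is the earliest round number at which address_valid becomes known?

Round 1: rule 2 [labeled ∧ insured → priority_ship]; rule 3 [shipped → carrier_assigned]; rule 5 [manifest_closed ∧ order_received → backorder]; rule 6 [shipped ∧ order_received → oversize_item]. Adds priority_ship, carrier_assigned, backorder, oversize_item.
Round 2: rule 8 [carrier_assigned ∧ dock_ready → split_shipment]; rule 9 [backorder → restock_request]. Adds split_shipment, restock_request.
Round 3: rule 1 [restock_request ∧ split_shipment → notify_customer]. Adds notify_customer.
Round 4: rule 4 [notify_customer ∧ priority_ship → address_valid]. Adds address_valid.
address_valid first appears in round 4.

4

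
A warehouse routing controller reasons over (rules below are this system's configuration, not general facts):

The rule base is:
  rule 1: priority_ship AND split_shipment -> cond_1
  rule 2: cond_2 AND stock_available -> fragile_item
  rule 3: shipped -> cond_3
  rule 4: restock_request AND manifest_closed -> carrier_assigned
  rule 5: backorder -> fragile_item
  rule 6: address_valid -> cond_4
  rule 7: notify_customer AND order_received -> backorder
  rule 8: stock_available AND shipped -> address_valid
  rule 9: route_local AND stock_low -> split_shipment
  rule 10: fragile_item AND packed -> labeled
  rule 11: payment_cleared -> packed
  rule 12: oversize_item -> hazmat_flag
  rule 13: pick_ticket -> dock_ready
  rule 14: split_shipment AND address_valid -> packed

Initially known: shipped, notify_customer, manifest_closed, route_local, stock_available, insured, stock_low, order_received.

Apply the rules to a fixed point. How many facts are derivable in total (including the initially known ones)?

16

Round 1 fires rule 3, rule 7, rule 8, rule 9, giving cond_3, backorder, address_valid, split_shipment.
Round 2 fires rule 5, rule 6, rule 14, giving fragile_item, cond_4, packed.
Round 3 fires rule 10, giving labeled.
Closure: {address_valid, backorder, cond_3, cond_4, fragile_item, insured, labeled, manifest_closed, notify_customer, order_received, packed, route_local, shipped, split_shipment, stock_available, stock_low} — 16 facts.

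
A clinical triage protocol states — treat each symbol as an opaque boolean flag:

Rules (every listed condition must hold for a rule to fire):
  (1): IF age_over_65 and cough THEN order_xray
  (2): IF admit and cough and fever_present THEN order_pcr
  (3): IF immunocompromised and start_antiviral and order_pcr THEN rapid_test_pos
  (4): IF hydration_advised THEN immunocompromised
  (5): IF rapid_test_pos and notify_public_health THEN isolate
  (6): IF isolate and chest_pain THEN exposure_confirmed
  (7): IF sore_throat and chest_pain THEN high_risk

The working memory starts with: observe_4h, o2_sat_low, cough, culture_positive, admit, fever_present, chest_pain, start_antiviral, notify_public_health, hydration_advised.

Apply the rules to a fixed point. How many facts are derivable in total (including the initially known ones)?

Round 1 fires (2), (4), giving order_pcr, immunocompromised.
Round 2 fires (3), giving rapid_test_pos.
Round 3 fires (5), giving isolate.
Round 4 fires (6), giving exposure_confirmed.
Closure: {admit, chest_pain, cough, culture_positive, exposure_confirmed, fever_present, hydration_advised, immunocompromised, isolate, notify_public_health, o2_sat_low, observe_4h, order_pcr, rapid_test_pos, start_antiviral} — 15 facts.

15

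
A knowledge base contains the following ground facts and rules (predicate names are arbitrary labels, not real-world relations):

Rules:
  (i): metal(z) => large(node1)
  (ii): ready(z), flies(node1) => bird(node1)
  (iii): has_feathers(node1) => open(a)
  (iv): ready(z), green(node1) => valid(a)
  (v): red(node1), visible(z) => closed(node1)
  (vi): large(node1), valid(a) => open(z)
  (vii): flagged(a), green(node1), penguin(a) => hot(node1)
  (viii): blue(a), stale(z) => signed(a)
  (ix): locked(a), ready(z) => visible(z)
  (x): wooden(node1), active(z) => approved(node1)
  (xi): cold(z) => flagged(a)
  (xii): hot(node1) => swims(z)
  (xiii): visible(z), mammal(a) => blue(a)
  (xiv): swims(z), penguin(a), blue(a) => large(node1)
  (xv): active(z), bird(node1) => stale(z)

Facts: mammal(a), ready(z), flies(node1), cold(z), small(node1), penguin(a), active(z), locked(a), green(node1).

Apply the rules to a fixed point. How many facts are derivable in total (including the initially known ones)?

[1] (ii) [ready(z), flies(node1) => bird(node1)]; (iv) [ready(z), green(node1) => valid(a)]; (ix) [locked(a), ready(z) => visible(z)]; (xi) [cold(z) => flagged(a)]. ⇒ new: bird(node1), valid(a), visible(z), flagged(a).
[2] (vii) [flagged(a), green(node1), penguin(a) => hot(node1)]; (xiii) [visible(z), mammal(a) => blue(a)]; (xv) [active(z), bird(node1) => stale(z)]. ⇒ new: hot(node1), blue(a), stale(z).
[3] (viii) [blue(a), stale(z) => signed(a)]; (xii) [hot(node1) => swims(z)]. ⇒ new: signed(a), swims(z).
[4] (xiv) [swims(z), penguin(a), blue(a) => large(node1)]. ⇒ new: large(node1).
[5] (vi) [large(node1), valid(a) => open(z)]. ⇒ new: open(z).
Closure: {active(z), bird(node1), blue(a), cold(z), flagged(a), flies(node1), green(node1), hot(node1), large(node1), locked(a), mammal(a), open(z), penguin(a), ready(z), signed(a), small(node1), stale(z), swims(z), valid(a), visible(z)} — 20 facts.

20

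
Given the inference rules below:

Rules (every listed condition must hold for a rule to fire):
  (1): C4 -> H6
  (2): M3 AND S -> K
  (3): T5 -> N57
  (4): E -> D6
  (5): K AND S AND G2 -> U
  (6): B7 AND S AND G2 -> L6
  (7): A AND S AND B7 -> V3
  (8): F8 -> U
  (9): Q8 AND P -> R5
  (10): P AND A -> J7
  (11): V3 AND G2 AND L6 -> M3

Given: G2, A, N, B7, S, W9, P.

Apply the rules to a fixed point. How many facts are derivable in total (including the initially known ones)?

[1] (6) [B7 AND S AND G2 -> L6]; (7) [A AND S AND B7 -> V3]; (10) [P AND A -> J7]. ⇒ new: L6, V3, J7.
[2] (11) [V3 AND G2 AND L6 -> M3]. ⇒ new: M3.
[3] (2) [M3 AND S -> K]. ⇒ new: K.
[4] (5) [K AND S AND G2 -> U]. ⇒ new: U.
Closure: {A, B7, G2, J7, K, L6, M3, N, P, S, U, V3, W9} — 13 facts.

13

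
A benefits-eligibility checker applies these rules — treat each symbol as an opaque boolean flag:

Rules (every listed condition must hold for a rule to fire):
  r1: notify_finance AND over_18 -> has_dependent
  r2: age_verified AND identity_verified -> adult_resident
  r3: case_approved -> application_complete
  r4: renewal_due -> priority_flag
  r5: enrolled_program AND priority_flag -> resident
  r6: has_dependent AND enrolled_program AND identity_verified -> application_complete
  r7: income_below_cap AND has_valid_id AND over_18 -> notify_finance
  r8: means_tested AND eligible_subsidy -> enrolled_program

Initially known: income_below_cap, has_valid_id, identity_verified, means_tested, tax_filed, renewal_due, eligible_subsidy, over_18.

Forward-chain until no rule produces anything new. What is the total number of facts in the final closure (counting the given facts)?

14

Round 1 fires r4, r7, r8, giving priority_flag, notify_finance, enrolled_program.
Round 2 fires r1, r5, giving has_dependent, resident.
Round 3 fires r6, giving application_complete.
Closure: {application_complete, eligible_subsidy, enrolled_program, has_dependent, has_valid_id, identity_verified, income_below_cap, means_tested, notify_finance, over_18, priority_flag, renewal_due, resident, tax_filed} — 14 facts.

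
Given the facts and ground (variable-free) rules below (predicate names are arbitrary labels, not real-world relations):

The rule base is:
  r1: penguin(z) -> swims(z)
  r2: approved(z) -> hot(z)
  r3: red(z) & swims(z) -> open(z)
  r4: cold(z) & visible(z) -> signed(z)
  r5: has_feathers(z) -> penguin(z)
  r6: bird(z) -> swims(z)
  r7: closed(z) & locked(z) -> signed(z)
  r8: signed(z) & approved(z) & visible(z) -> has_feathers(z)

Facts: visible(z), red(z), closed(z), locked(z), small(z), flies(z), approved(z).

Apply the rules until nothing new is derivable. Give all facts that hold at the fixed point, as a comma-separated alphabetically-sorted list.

approved(z), closed(z), flies(z), has_feathers(z), hot(z), locked(z), open(z), penguin(z), red(z), signed(z), small(z), swims(z), visible(z)

[1] r2 [approved(z) -> hot(z)]; r7 [closed(z) & locked(z) -> signed(z)]. ⇒ new: hot(z), signed(z).
[2] r8 [signed(z) & approved(z) & visible(z) -> has_feathers(z)]. ⇒ new: has_feathers(z).
[3] r5 [has_feathers(z) -> penguin(z)]. ⇒ new: penguin(z).
[4] r1 [penguin(z) -> swims(z)]. ⇒ new: swims(z).
[5] r3 [red(z) & swims(z) -> open(z)]. ⇒ new: open(z).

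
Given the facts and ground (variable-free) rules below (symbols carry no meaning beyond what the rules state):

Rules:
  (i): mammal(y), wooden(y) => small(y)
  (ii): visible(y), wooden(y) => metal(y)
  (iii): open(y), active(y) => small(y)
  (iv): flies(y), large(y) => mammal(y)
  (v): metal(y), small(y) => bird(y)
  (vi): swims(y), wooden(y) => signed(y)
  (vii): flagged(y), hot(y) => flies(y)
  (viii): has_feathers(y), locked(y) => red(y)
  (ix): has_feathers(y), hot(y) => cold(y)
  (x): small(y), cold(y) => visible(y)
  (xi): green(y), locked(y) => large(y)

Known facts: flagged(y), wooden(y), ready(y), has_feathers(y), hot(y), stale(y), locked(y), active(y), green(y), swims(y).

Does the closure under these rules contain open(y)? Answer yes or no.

Round 1: (vi) [swims(y), wooden(y) => signed(y)]; (vii) [flagged(y), hot(y) => flies(y)]; (viii) [has_feathers(y), locked(y) => red(y)]; (ix) [has_feathers(y), hot(y) => cold(y)]; (xi) [green(y), locked(y) => large(y)]. Adds signed(y), flies(y), red(y), cold(y), large(y).
Round 2: (iv) [flies(y), large(y) => mammal(y)]. Adds mammal(y).
Round 3: (i) [mammal(y), wooden(y) => small(y)]. Adds small(y).
Round 4: (x) [small(y), cold(y) => visible(y)]. Adds visible(y).
Round 5: (ii) [visible(y), wooden(y) => metal(y)]. Adds metal(y).
Round 6: (v) [metal(y), small(y) => bird(y)]. Adds bird(y).
Fixed point reached. No rule has open(y) as a consequent, and it is not given.

no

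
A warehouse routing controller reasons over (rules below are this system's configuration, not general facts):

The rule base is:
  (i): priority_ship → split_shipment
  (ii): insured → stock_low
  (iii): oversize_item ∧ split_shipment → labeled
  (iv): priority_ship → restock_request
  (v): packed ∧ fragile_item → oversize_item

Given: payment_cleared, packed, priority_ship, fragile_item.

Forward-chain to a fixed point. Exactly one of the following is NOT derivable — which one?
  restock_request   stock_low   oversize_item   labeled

Round 1: (i) [priority_ship → split_shipment]; (iv) [priority_ship → restock_request]; (v) [packed ∧ fragile_item → oversize_item]. Adds split_shipment, restock_request, oversize_item.
Round 2: (iii) [oversize_item ∧ split_shipment → labeled]. Adds labeled.
Derived: oversize_item (round 1), labeled (round 2), restock_request (round 1). stock_low never appears in any round.

stock_low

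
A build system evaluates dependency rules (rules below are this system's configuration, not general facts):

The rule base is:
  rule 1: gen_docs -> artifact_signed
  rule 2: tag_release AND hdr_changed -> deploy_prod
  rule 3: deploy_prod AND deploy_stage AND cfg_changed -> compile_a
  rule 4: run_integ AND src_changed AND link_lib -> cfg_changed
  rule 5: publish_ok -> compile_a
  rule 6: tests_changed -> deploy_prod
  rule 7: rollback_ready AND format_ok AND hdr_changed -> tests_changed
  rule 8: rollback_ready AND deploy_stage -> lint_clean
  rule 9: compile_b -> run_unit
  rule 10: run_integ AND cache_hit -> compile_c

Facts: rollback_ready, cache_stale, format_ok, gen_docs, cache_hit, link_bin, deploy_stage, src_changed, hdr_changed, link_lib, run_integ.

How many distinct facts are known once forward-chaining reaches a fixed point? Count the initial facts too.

Round 1: rule 1 [gen_docs -> artifact_signed]; rule 4 [run_integ AND src_changed AND link_lib -> cfg_changed]; rule 7 [rollback_ready AND format_ok AND hdr_changed -> tests_changed]; rule 8 [rollback_ready AND deploy_stage -> lint_clean]; rule 10 [run_integ AND cache_hit -> compile_c]. New: artifact_signed, cfg_changed, tests_changed, lint_clean, compile_c.
Round 2: rule 6 [tests_changed -> deploy_prod]. New: deploy_prod.
Round 3: rule 3 [deploy_prod AND deploy_stage AND cfg_changed -> compile_a]. New: compile_a.
Closure: {artifact_signed, cache_hit, cache_stale, cfg_changed, compile_a, compile_c, deploy_prod, deploy_stage, format_ok, gen_docs, hdr_changed, link_bin, link_lib, lint_clean, rollback_ready, run_integ, src_changed, tests_changed} — 18 facts.

18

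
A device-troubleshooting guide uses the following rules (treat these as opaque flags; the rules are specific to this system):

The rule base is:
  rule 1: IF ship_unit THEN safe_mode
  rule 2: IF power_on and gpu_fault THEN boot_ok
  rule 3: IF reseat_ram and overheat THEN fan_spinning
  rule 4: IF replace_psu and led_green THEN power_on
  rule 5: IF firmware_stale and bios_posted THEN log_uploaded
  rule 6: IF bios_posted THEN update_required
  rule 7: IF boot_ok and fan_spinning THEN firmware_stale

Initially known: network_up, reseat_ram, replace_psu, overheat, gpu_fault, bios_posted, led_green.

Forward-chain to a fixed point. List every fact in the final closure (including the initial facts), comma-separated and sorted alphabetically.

bios_posted, boot_ok, fan_spinning, firmware_stale, gpu_fault, led_green, log_uploaded, network_up, overheat, power_on, replace_psu, reseat_ram, update_required

Round 1: rule 3 [IF reseat_ram and overheat THEN fan_spinning]; rule 4 [IF replace_psu and led_green THEN power_on]; rule 6 [IF bios_posted THEN update_required]. New: fan_spinning, power_on, update_required.
Round 2: rule 2 [IF power_on and gpu_fault THEN boot_ok]. New: boot_ok.
Round 3: rule 7 [IF boot_ok and fan_spinning THEN firmware_stale]. New: firmware_stale.
Round 4: rule 5 [IF firmware_stale and bios_posted THEN log_uploaded]. New: log_uploaded.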